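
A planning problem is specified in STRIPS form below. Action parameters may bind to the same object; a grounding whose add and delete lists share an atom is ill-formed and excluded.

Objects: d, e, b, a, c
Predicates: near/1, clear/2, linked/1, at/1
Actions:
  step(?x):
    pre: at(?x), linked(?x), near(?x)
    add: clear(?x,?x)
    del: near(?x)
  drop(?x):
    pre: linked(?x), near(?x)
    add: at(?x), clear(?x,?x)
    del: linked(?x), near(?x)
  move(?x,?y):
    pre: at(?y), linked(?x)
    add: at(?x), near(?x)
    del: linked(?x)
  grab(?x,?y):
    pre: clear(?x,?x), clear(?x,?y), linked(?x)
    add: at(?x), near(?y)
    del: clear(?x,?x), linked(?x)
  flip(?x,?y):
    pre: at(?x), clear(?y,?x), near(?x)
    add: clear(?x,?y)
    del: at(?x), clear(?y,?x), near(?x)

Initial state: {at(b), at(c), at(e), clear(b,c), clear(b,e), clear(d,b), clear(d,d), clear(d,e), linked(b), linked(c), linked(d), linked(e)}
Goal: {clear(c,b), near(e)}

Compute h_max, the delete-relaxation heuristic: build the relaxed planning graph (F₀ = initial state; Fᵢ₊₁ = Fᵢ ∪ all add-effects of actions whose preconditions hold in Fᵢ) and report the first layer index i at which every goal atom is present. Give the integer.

2

F0 = init (12 atoms)
F1 = F0 ∪ {at(d), near(b), near(c), near(d), near(e)}  (17 atoms)
F2 = F1 ∪ {clear(b,b), clear(b,d), clear(c,b), clear(c,c), clear(e,b), clear(e,d), clear(e,e)}  (24 atoms)
goal ⊆ F2  ⇒  h_max = 2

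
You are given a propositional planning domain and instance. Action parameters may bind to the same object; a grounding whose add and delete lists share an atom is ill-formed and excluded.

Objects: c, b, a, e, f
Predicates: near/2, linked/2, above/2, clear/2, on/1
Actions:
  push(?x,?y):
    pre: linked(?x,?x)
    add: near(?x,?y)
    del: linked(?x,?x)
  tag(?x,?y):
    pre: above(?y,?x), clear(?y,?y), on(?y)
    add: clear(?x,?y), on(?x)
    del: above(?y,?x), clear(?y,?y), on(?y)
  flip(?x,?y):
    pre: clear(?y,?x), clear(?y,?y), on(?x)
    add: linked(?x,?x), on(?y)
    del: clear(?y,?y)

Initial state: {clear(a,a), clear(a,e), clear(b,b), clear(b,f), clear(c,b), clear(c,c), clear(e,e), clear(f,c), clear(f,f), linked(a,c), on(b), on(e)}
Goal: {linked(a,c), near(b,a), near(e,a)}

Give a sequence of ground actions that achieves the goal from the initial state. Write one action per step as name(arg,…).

1. flip(b,c)  →  {clear(a,a), clear(a,e), clear(b,b), clear(b,f), clear(c,b), clear(e,e), clear(f,c), clear(f,f), linked(a,c), linked(b,b), on(b), on(c), on(e)}
2. push(b,a)  →  {clear(a,a), clear(a,e), clear(b,b), clear(b,f), clear(c,b), clear(e,e), clear(f,c), clear(f,f), linked(a,c), near(b,a), on(b), on(c), on(e)}
3. flip(e,a)  →  {clear(a,e), clear(b,b), clear(b,f), clear(c,b), clear(e,e), clear(f,c), clear(f,f), linked(a,c), linked(e,e), near(b,a), on(a), on(b), on(c), on(e)}
4. push(e,a)  →  {clear(a,e), clear(b,b), clear(b,f), clear(c,b), clear(e,e), clear(f,c), clear(f,f), linked(a,c), near(b,a), near(e,a), on(a), on(b), on(c), on(e)}

flip(b,c); push(b,a); flip(e,a); push(e,a)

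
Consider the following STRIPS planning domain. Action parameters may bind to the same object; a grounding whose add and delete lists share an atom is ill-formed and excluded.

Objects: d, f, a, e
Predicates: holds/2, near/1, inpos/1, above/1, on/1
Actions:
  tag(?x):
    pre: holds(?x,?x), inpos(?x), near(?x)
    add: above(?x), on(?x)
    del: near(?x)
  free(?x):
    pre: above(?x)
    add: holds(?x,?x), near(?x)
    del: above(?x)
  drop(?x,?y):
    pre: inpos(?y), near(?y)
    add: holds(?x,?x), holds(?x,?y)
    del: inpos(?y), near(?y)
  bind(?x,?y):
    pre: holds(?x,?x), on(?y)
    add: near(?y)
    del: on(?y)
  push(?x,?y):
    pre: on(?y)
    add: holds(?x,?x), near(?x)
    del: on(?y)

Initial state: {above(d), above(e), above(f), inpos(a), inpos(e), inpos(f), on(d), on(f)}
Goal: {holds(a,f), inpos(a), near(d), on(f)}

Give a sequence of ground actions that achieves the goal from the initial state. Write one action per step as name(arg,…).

free(d); free(f); drop(a,f)

1. free(d)  →  {above(e), above(f), holds(d,d), inpos(a), inpos(e), inpos(f), near(d), on(d), on(f)}
2. free(f)  →  {above(e), holds(d,d), holds(f,f), inpos(a), inpos(e), inpos(f), near(d), near(f), on(d), on(f)}
3. drop(a,f)  →  {above(e), holds(a,a), holds(a,f), holds(d,d), holds(f,f), inpos(a), inpos(e), near(d), on(d), on(f)}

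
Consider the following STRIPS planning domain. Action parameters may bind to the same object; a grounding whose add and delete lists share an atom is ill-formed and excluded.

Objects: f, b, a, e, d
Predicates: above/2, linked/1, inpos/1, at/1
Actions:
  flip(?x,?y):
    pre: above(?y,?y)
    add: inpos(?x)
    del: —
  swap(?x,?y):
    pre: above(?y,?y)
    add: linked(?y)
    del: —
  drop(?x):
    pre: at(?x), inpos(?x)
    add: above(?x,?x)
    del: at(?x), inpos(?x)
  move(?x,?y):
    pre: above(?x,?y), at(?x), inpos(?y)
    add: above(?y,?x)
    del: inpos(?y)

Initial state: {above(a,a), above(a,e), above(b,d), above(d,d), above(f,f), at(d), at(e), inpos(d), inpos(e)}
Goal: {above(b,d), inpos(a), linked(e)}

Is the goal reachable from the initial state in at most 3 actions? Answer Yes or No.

Yes

1. flip(a,f)  →  {above(a,a), above(a,e), above(b,d), above(d,d), above(f,f), at(d), at(e), inpos(a), inpos(d), inpos(e)}
2. drop(e)  →  {above(a,a), above(a,e), above(b,d), above(d,d), above(e,e), above(f,f), at(d), inpos(a), inpos(d)}
3. swap(f,e)  →  {above(a,a), above(a,e), above(b,d), above(d,d), above(e,e), above(f,f), at(d), inpos(a), inpos(d), linked(e)}
optimal plan length = 3; 3 ≤ 3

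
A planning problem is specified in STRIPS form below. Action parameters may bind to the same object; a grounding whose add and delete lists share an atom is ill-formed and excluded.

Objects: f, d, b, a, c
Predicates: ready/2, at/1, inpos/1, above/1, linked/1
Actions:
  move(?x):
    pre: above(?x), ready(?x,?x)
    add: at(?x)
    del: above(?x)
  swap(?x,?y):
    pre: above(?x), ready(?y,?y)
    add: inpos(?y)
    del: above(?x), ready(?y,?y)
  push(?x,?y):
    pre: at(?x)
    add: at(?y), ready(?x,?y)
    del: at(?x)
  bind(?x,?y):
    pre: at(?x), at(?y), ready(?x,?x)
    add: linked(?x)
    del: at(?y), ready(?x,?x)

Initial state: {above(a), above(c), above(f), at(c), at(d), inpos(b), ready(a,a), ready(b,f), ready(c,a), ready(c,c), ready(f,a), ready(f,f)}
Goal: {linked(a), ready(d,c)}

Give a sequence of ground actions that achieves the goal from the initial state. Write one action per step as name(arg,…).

move(a); push(d,c); bind(a,a)

1. move(a)  →  {above(c), above(f), at(a), at(c), at(d), inpos(b), ready(a,a), ready(b,f), ready(c,a), ready(c,c), ready(f,a), ready(f,f)}
2. push(d,c)  →  {above(c), above(f), at(a), at(c), inpos(b), ready(a,a), ready(b,f), ready(c,a), ready(c,c), ready(d,c), ready(f,a), ready(f,f)}
3. bind(a,a)  →  {above(c), above(f), at(c), inpos(b), linked(a), ready(b,f), ready(c,a), ready(c,c), ready(d,c), ready(f,a), ready(f,f)}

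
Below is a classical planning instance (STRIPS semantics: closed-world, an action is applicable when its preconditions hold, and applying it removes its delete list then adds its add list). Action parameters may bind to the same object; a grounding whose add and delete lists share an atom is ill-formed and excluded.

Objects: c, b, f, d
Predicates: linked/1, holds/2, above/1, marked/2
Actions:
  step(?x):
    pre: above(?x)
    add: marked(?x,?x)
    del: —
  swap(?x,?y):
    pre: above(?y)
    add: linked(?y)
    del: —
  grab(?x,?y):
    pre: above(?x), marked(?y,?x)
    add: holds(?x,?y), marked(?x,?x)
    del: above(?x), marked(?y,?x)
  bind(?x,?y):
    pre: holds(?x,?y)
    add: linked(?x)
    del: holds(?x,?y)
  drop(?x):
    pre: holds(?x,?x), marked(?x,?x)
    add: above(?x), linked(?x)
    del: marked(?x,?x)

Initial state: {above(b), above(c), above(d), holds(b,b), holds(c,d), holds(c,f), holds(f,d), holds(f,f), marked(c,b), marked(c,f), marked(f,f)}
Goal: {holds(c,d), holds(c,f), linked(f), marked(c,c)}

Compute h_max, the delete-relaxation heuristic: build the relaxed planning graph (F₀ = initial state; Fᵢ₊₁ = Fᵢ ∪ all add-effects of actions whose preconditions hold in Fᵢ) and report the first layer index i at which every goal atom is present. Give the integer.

F0 = init (11 atoms)
F1 = F0 ∪ {above(f), holds(b,c), linked(b), linked(c), linked(d), linked(f), marked(b,b), marked(c,c), marked(d,d)}  (20 atoms)
goal ⊆ F1  ⇒  h_max = 1

1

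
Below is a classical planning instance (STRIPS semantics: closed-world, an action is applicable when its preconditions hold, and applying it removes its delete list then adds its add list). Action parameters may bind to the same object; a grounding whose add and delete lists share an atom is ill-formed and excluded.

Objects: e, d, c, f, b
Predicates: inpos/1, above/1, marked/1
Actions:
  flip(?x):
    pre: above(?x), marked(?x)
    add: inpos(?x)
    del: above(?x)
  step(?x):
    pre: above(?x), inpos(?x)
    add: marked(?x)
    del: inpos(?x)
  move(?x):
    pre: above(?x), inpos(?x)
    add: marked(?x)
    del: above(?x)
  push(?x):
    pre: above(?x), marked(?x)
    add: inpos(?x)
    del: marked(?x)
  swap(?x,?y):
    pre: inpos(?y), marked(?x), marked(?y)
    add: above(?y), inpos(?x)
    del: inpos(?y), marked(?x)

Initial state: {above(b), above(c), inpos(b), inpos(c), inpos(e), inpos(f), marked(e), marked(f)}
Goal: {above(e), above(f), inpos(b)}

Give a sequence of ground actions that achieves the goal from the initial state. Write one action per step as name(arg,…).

step(c); swap(c,e); swap(e,f)

1. step(c)  →  {above(b), above(c), inpos(b), inpos(e), inpos(f), marked(c), marked(e), marked(f)}
2. swap(c,e)  →  {above(b), above(c), above(e), inpos(b), inpos(c), inpos(f), marked(e), marked(f)}
3. swap(e,f)  →  {above(b), above(c), above(e), above(f), inpos(b), inpos(c), inpos(e), marked(f)}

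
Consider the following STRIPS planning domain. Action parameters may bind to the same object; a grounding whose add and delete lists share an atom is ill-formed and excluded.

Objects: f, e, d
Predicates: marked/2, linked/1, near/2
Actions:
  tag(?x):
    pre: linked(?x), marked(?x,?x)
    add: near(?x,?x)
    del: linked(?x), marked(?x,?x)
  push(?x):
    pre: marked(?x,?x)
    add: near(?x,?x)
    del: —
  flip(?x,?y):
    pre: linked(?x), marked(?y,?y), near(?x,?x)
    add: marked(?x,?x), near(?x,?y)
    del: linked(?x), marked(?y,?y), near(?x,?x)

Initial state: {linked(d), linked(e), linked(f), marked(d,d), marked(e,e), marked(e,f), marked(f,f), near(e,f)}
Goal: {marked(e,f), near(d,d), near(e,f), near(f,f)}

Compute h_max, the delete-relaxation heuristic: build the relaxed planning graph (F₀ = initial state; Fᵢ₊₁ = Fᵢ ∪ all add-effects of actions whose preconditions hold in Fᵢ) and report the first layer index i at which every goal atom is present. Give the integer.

F0 = init (8 atoms)
F1 = F0 ∪ {near(d,d), near(e,e), near(f,f)}  (11 atoms)
goal ⊆ F1  ⇒  h_max = 1

1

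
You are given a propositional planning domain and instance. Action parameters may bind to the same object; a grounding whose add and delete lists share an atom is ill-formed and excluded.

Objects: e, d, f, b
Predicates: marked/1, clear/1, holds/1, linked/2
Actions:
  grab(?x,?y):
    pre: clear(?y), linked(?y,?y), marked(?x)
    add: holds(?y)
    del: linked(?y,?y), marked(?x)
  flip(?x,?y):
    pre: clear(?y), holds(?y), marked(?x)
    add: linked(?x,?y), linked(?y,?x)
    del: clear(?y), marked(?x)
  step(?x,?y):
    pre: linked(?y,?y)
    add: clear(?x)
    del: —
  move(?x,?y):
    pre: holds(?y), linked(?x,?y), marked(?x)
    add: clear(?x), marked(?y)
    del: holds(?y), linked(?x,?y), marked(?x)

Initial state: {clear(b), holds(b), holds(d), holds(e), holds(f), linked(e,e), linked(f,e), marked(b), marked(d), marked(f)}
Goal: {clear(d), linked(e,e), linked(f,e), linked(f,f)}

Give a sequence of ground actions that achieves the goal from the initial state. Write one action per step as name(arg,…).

step(d,e); step(f,e); flip(f,f)

1. step(d,e)  →  {clear(b), clear(d), holds(b), holds(d), holds(e), holds(f), linked(e,e), linked(f,e), marked(b), marked(d), marked(f)}
2. step(f,e)  →  {clear(b), clear(d), clear(f), holds(b), holds(d), holds(e), holds(f), linked(e,e), linked(f,e), marked(b), marked(d), marked(f)}
3. flip(f,f)  →  {clear(b), clear(d), holds(b), holds(d), holds(e), holds(f), linked(e,e), linked(f,e), linked(f,f), marked(b), marked(d)}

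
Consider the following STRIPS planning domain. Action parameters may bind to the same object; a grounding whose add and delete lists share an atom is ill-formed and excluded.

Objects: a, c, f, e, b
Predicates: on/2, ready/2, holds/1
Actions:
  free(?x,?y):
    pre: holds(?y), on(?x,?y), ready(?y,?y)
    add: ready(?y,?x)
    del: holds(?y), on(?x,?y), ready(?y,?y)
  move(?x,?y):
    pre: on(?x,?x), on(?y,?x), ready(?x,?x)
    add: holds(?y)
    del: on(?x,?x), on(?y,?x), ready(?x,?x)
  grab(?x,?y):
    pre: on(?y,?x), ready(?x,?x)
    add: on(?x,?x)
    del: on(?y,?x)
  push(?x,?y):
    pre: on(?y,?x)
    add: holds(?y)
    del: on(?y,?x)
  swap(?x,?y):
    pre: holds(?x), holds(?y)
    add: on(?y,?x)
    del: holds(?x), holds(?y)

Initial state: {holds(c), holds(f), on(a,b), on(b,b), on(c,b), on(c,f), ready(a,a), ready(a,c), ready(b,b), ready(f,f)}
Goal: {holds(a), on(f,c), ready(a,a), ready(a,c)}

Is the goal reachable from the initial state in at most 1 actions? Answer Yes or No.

No

1. move(b,a)  →  {holds(a), holds(c), holds(f), on(c,b), on(c,f), ready(a,a), ready(a,c), ready(f,f)}
2. swap(c,f)  →  {holds(a), on(c,b), on(c,f), on(f,c), ready(a,a), ready(a,c), ready(f,f)}
optimal plan length = 2; 2 > 1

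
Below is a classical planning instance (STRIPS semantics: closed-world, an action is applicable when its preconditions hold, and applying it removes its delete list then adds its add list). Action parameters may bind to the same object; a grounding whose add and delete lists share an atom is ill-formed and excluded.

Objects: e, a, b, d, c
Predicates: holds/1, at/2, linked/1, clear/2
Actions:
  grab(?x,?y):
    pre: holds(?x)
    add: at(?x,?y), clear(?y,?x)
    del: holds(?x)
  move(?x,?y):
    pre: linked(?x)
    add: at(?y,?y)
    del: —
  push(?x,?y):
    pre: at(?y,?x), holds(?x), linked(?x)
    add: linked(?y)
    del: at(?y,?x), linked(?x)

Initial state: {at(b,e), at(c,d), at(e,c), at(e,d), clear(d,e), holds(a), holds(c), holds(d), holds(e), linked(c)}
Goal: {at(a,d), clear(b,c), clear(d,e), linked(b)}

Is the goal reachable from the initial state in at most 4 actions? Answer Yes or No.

1. grab(a,d)  →  {at(a,d), at(b,e), at(c,d), at(e,c), at(e,d), clear(d,a), clear(d,e), holds(c), holds(d), holds(e), linked(c)}
2. push(c,e)  →  {at(a,d), at(b,e), at(c,d), at(e,d), clear(d,a), clear(d,e), holds(c), holds(d), holds(e), linked(e)}
3. grab(c,b)  →  {at(a,d), at(b,e), at(c,b), at(c,d), at(e,d), clear(b,c), clear(d,a), clear(d,e), holds(d), holds(e), linked(e)}
4. push(e,b)  →  {at(a,d), at(c,b), at(c,d), at(e,d), clear(b,c), clear(d,a), clear(d,e), holds(d), holds(e), linked(b)}
optimal plan length = 4; 4 ≤ 4

Yes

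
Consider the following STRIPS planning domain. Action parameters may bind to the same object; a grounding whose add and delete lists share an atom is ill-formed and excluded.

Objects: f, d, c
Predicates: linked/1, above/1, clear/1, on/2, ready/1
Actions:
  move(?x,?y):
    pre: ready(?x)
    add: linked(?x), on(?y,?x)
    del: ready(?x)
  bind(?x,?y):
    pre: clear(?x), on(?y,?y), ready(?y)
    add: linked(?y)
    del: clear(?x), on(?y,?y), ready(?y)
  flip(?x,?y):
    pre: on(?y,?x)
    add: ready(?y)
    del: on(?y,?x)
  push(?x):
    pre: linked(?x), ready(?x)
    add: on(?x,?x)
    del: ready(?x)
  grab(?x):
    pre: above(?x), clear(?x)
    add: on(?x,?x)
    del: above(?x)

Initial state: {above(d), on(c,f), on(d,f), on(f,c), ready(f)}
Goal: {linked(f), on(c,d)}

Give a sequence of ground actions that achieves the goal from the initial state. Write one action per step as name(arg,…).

move(f,f); flip(f,d); move(d,c)

1. move(f,f)  →  {above(d), linked(f), on(c,f), on(d,f), on(f,c), on(f,f)}
2. flip(f,d)  →  {above(d), linked(f), on(c,f), on(f,c), on(f,f), ready(d)}
3. move(d,c)  →  {above(d), linked(d), linked(f), on(c,d), on(c,f), on(f,c), on(f,f)}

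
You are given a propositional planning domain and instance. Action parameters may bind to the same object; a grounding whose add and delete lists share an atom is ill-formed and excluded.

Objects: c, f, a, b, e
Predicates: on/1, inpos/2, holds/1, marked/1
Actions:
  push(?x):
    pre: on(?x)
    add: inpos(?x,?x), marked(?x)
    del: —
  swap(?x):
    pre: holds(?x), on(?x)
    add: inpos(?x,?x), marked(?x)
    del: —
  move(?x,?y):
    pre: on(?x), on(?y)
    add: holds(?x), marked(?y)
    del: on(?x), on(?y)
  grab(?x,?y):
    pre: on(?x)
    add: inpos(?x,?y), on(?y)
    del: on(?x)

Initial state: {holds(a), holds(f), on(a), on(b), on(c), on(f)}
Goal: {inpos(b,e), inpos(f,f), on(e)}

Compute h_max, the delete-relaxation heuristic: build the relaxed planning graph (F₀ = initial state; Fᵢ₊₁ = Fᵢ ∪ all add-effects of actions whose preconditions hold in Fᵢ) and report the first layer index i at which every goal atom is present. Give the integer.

1

F0 = init (6 atoms)
F1 = F0 ∪ {holds(b), holds(c), inpos(a,a), inpos(a,b), inpos(a,c), inpos(a,e), inpos(a,f), inpos(b,a), inpos(b,b), inpos(b,c), inpos(b,e), inpos(b,f), inpos(c,a), inpos(c,b), inpos(c,c), inpos(c,e), inpos(c,f), inpos(f,a), inpos(f,b), inpos(f,c), inpos(f,e), inpos(f,f), marked(a), marked(b), marked(c), marked(f), on(e)}  (33 atoms)
goal ⊆ F1  ⇒  h_max = 1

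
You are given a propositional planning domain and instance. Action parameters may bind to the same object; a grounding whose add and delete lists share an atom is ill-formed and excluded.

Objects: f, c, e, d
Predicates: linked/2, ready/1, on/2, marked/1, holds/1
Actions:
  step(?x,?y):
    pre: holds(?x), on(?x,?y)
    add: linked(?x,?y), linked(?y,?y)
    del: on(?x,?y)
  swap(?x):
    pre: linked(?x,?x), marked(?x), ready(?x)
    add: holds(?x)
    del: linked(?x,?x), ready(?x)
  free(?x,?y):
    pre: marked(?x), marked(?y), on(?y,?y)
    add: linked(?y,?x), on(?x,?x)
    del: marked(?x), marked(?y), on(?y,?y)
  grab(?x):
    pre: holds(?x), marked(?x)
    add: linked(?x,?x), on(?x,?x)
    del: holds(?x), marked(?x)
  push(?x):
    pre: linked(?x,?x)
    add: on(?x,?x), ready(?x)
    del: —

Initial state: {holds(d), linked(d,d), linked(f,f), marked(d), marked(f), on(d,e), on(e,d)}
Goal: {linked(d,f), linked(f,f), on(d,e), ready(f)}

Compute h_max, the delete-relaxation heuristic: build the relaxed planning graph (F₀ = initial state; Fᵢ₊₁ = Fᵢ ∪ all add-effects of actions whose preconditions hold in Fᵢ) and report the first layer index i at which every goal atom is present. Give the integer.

F0 = init (7 atoms)
F1 = F0 ∪ {linked(d,e), linked(e,e), on(d,d), on(f,f), ready(d), ready(f)}  (13 atoms)
F2 = F1 ∪ {holds(f), linked(d,f), linked(f,d), on(e,e), ready(e)}  (18 atoms)
goal ⊆ F2  ⇒  h_max = 2

2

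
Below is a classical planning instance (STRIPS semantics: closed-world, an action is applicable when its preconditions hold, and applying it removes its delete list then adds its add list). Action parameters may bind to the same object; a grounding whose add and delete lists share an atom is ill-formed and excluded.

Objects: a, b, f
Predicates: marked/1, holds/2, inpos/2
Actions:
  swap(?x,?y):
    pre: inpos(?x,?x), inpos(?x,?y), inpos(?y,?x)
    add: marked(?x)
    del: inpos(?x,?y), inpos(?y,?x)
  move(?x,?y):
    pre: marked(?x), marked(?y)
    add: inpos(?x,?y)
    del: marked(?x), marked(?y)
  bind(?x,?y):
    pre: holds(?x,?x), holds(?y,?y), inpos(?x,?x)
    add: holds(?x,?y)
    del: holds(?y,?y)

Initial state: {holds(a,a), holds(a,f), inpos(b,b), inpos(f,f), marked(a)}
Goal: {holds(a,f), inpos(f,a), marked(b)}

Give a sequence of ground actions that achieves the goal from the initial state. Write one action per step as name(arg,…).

swap(b,b); swap(f,f); move(f,a)

1. swap(b,b)  →  {holds(a,a), holds(a,f), inpos(f,f), marked(a), marked(b)}
2. swap(f,f)  →  {holds(a,a), holds(a,f), marked(a), marked(b), marked(f)}
3. move(f,a)  →  {holds(a,a), holds(a,f), inpos(f,a), marked(b)}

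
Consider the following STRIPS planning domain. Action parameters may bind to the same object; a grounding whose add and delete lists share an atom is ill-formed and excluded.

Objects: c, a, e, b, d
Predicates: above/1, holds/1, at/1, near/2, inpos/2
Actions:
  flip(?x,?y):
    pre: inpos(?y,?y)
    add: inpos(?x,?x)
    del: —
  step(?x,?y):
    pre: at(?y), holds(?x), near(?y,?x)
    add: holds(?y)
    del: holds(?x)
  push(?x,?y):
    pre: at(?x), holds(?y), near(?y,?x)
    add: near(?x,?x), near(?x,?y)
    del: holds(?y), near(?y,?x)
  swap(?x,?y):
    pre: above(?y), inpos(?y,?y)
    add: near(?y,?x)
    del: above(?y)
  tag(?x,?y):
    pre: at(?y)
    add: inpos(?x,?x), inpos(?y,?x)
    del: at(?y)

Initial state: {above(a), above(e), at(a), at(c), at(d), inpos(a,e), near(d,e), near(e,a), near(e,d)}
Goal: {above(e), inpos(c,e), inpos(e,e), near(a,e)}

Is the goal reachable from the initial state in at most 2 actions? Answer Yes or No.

1. tag(a,a)  →  {above(a), above(e), at(c), at(d), inpos(a,a), inpos(a,e), near(d,e), near(e,a), near(e,d)}
2. swap(e,a)  →  {above(e), at(c), at(d), inpos(a,a), inpos(a,e), near(a,e), near(d,e), near(e,a), near(e,d)}
3. tag(e,c)  →  {above(e), at(d), inpos(a,a), inpos(a,e), inpos(c,e), inpos(e,e), near(a,e), near(d,e), near(e,a), near(e,d)}
optimal plan length = 3; 3 > 2

No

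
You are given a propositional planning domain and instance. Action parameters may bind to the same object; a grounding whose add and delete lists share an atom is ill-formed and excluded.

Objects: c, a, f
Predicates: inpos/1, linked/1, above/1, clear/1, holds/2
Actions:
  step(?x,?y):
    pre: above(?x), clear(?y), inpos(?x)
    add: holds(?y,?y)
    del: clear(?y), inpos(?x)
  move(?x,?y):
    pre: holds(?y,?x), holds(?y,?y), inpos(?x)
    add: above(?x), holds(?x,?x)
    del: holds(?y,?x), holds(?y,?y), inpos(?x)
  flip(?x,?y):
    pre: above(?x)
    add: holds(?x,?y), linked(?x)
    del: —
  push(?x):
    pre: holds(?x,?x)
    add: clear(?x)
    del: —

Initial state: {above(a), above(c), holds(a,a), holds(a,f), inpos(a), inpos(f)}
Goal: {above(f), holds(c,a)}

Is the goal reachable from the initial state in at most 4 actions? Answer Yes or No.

1. move(f,a)  →  {above(a), above(c), above(f), holds(f,f), inpos(a)}
2. flip(c,a)  →  {above(a), above(c), above(f), holds(c,a), holds(f,f), inpos(a), linked(c)}
optimal plan length = 2; 2 ≤ 4

Yes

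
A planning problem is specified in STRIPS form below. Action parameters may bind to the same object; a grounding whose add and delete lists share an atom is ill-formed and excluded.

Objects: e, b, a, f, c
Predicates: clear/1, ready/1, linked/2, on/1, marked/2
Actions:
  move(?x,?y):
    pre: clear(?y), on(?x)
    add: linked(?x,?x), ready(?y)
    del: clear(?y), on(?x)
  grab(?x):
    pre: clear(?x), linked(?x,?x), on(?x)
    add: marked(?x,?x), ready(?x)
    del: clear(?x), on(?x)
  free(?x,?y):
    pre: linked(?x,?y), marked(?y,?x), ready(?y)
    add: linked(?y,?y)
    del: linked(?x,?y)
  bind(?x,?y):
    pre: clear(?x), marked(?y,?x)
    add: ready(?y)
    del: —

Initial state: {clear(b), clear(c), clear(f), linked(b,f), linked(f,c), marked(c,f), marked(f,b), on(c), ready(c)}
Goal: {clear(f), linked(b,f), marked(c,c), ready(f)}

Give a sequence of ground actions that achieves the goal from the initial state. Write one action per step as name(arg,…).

free(f,c); grab(c); bind(b,f)

1. free(f,c)  →  {clear(b), clear(c), clear(f), linked(b,f), linked(c,c), marked(c,f), marked(f,b), on(c), ready(c)}
2. grab(c)  →  {clear(b), clear(f), linked(b,f), linked(c,c), marked(c,c), marked(c,f), marked(f,b), ready(c)}
3. bind(b,f)  →  {clear(b), clear(f), linked(b,f), linked(c,c), marked(c,c), marked(c,f), marked(f,b), ready(c), ready(f)}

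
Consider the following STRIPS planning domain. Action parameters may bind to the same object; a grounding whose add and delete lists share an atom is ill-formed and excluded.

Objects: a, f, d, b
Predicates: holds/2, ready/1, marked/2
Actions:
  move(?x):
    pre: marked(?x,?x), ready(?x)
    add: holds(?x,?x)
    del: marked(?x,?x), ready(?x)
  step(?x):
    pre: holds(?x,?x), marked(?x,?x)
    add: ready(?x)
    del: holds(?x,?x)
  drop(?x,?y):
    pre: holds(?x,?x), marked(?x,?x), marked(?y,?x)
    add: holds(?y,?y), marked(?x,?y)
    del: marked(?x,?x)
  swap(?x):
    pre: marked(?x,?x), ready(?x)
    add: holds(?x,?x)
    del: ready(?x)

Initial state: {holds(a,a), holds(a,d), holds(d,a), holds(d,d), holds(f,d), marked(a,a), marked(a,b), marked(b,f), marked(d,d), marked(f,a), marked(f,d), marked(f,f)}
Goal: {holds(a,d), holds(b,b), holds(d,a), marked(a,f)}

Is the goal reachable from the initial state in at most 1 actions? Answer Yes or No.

No

1. drop(a,f)  →  {holds(a,a), holds(a,d), holds(d,a), holds(d,d), holds(f,d), holds(f,f), marked(a,b), marked(a,f), marked(b,f), marked(d,d), marked(f,a), marked(f,d), marked(f,f)}
2. drop(f,b)  →  {holds(a,a), holds(a,d), holds(b,b), holds(d,a), holds(d,d), holds(f,d), holds(f,f), marked(a,b), marked(a,f), marked(b,f), marked(d,d), marked(f,a), marked(f,b), marked(f,d)}
optimal plan length = 2; 2 > 1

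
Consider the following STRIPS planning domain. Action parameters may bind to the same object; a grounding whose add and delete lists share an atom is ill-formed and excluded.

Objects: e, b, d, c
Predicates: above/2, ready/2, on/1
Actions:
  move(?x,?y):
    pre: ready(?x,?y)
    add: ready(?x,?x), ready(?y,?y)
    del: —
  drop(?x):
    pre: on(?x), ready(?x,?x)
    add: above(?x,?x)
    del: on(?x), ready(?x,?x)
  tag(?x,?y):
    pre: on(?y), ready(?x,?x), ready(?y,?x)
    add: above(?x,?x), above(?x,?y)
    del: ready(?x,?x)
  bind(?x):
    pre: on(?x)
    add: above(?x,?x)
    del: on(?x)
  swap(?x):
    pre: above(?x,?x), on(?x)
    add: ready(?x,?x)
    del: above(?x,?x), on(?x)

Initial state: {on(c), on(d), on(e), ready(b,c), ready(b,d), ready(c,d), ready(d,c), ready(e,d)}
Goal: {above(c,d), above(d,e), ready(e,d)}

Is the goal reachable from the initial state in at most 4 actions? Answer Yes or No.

Yes

1. move(d,c)  →  {on(c), on(d), on(e), ready(b,c), ready(b,d), ready(c,c), ready(c,d), ready(d,c), ready(d,d), ready(e,d)}
2. tag(d,e)  →  {above(d,d), above(d,e), on(c), on(d), on(e), ready(b,c), ready(b,d), ready(c,c), ready(c,d), ready(d,c), ready(e,d)}
3. tag(c,d)  →  {above(c,c), above(c,d), above(d,d), above(d,e), on(c), on(d), on(e), ready(b,c), ready(b,d), ready(c,d), ready(d,c), ready(e,d)}
optimal plan length = 3; 3 ≤ 4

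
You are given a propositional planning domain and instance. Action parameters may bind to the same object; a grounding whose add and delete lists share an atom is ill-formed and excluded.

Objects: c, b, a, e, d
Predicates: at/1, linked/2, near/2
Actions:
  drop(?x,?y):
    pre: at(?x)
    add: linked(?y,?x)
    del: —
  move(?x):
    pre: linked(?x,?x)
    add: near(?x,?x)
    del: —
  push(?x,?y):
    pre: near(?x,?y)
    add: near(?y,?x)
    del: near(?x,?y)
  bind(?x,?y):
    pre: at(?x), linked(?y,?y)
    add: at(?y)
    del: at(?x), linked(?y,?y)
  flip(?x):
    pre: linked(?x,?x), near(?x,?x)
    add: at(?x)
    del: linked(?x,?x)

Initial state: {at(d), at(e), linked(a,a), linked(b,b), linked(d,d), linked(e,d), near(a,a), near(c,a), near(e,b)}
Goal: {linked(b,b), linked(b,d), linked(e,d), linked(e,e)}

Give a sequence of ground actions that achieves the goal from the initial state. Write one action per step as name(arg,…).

1. drop(e,e)  →  {at(d), at(e), linked(a,a), linked(b,b), linked(d,d), linked(e,d), linked(e,e), near(a,a), near(c,a), near(e,b)}
2. drop(d,b)  →  {at(d), at(e), linked(a,a), linked(b,b), linked(b,d), linked(d,d), linked(e,d), linked(e,e), near(a,a), near(c,a), near(e,b)}

drop(e,e); drop(d,b)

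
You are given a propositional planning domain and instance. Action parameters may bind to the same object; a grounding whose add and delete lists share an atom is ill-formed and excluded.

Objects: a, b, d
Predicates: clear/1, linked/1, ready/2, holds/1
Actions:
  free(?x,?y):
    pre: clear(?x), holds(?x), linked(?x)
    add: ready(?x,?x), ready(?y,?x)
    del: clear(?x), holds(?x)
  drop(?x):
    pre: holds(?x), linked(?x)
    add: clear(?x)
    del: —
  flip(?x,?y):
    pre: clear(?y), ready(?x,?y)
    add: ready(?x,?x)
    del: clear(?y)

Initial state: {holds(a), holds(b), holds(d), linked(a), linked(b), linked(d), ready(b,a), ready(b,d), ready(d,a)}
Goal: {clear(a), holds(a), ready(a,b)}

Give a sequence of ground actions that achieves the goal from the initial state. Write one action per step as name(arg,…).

drop(a); drop(b); free(b,a)

1. drop(a)  →  {clear(a), holds(a), holds(b), holds(d), linked(a), linked(b), linked(d), ready(b,a), ready(b,d), ready(d,a)}
2. drop(b)  →  {clear(a), clear(b), holds(a), holds(b), holds(d), linked(a), linked(b), linked(d), ready(b,a), ready(b,d), ready(d,a)}
3. free(b,a)  →  {clear(a), holds(a), holds(d), linked(a), linked(b), linked(d), ready(a,b), ready(b,a), ready(b,b), ready(b,d), ready(d,a)}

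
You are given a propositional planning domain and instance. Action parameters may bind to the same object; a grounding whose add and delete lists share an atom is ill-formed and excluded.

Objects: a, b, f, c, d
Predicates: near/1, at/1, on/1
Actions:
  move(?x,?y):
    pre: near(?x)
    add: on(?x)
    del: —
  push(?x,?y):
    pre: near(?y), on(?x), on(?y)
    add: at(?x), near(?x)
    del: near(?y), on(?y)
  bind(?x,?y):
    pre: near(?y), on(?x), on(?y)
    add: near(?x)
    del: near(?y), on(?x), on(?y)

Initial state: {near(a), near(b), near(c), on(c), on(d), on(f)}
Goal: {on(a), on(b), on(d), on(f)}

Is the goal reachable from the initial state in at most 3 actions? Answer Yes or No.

Yes

1. move(a,a)  →  {near(a), near(b), near(c), on(a), on(c), on(d), on(f)}
2. move(b,a)  →  {near(a), near(b), near(c), on(a), on(b), on(c), on(d), on(f)}
optimal plan length = 2; 2 ≤ 3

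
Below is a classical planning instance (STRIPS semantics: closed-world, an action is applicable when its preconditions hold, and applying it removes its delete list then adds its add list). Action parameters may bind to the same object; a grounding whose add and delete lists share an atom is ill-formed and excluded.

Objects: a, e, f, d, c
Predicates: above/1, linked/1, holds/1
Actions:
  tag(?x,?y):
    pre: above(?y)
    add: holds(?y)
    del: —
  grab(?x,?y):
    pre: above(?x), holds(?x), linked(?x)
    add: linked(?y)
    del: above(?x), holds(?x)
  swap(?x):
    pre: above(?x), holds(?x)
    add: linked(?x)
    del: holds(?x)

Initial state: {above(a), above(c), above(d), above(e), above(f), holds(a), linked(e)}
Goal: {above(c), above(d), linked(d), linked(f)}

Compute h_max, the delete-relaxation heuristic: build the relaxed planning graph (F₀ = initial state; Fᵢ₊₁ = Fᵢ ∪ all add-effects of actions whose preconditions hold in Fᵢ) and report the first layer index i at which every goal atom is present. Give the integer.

F0 = init (7 atoms)
F1 = F0 ∪ {holds(c), holds(d), holds(e), holds(f), linked(a)}  (12 atoms)
F2 = F1 ∪ {linked(c), linked(d), linked(f)}  (15 atoms)
goal ⊆ F2  ⇒  h_max = 2

2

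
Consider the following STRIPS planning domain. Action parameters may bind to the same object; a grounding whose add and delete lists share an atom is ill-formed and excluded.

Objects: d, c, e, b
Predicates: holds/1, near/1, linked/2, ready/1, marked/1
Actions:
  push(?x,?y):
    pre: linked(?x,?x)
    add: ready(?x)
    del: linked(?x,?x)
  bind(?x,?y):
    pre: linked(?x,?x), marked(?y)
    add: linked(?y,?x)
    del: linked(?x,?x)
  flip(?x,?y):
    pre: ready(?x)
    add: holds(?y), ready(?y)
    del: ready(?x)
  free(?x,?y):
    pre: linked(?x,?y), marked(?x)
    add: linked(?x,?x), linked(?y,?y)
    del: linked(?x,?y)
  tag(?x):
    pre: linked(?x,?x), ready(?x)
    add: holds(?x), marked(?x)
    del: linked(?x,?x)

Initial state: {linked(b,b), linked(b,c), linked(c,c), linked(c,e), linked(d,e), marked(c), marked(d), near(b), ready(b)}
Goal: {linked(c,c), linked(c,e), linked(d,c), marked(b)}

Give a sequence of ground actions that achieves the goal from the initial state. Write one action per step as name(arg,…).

1. bind(c,d)  →  {linked(b,b), linked(b,c), linked(c,e), linked(d,c), linked(d,e), marked(c), marked(d), near(b), ready(b)}
2. tag(b)  →  {holds(b), linked(b,c), linked(c,e), linked(d,c), linked(d,e), marked(b), marked(c), marked(d), near(b), ready(b)}
3. free(b,c)  →  {holds(b), linked(b,b), linked(c,c), linked(c,e), linked(d,c), linked(d,e), marked(b), marked(c), marked(d), near(b), ready(b)}

bind(c,d); tag(b); free(b,c)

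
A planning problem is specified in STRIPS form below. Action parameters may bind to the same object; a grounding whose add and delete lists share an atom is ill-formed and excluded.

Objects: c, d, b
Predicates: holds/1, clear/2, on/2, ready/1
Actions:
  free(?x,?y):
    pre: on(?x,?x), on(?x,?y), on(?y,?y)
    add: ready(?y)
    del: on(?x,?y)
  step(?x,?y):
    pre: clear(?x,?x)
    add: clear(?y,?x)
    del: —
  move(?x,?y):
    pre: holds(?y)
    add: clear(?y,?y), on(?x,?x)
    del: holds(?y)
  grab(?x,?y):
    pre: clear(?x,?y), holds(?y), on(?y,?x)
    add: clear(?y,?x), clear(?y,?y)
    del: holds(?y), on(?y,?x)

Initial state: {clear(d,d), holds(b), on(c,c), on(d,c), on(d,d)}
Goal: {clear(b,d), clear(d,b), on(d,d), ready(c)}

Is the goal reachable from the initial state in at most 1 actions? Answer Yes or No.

No

1. free(c,c)  →  {clear(d,d), holds(b), on(d,c), on(d,d), ready(c)}
2. step(d,b)  →  {clear(b,d), clear(d,d), holds(b), on(d,c), on(d,d), ready(c)}
3. move(c,b)  →  {clear(b,b), clear(b,d), clear(d,d), on(c,c), on(d,c), on(d,d), ready(c)}
4. step(b,d)  →  {clear(b,b), clear(b,d), clear(d,b), clear(d,d), on(c,c), on(d,c), on(d,d), ready(c)}
optimal plan length = 4; 4 > 1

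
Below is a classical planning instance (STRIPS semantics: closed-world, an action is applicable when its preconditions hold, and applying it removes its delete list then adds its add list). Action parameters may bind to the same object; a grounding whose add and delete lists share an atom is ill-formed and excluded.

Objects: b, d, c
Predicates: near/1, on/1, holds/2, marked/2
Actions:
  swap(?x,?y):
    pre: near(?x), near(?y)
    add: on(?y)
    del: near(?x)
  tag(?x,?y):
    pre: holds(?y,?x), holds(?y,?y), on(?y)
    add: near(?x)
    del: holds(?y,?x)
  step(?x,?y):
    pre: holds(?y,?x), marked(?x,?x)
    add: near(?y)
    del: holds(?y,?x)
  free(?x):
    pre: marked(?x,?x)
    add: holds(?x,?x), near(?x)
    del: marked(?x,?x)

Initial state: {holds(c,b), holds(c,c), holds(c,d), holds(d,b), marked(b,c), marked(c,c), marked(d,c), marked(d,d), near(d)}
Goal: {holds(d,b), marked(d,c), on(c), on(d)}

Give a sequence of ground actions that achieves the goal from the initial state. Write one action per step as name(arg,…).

1. swap(d,d)  →  {holds(c,b), holds(c,c), holds(c,d), holds(d,b), marked(b,c), marked(c,c), marked(d,c), marked(d,d), on(d)}
2. step(d,c)  →  {holds(c,b), holds(c,c), holds(d,b), marked(b,c), marked(c,c), marked(d,c), marked(d,d), near(c), on(d)}
3. swap(c,c)  →  {holds(c,b), holds(c,c), holds(d,b), marked(b,c), marked(c,c), marked(d,c), marked(d,d), on(c), on(d)}

swap(d,d); step(d,c); swap(c,c)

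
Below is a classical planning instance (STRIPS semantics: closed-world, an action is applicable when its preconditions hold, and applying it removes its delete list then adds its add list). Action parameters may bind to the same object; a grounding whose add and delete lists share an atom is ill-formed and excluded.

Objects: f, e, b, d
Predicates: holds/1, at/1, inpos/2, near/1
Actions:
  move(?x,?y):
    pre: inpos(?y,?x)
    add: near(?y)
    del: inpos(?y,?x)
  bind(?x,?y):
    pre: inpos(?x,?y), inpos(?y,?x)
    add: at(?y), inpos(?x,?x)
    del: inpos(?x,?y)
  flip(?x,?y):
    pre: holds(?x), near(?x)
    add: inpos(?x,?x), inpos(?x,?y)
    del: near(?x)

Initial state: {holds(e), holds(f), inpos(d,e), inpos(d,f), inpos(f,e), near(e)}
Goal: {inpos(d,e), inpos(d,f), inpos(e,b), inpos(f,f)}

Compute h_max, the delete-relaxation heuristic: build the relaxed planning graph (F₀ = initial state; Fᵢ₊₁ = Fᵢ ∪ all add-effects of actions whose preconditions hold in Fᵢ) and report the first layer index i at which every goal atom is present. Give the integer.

F0 = init (6 atoms)
F1 = F0 ∪ {inpos(e,b), inpos(e,d), inpos(e,e), inpos(e,f), near(d), near(f)}  (12 atoms)
F2 = F1 ∪ {at(d), at(e), at(f), inpos(d,d), inpos(f,b), inpos(f,d), inpos(f,f)}  (19 atoms)
goal ⊆ F2  ⇒  h_max = 2

2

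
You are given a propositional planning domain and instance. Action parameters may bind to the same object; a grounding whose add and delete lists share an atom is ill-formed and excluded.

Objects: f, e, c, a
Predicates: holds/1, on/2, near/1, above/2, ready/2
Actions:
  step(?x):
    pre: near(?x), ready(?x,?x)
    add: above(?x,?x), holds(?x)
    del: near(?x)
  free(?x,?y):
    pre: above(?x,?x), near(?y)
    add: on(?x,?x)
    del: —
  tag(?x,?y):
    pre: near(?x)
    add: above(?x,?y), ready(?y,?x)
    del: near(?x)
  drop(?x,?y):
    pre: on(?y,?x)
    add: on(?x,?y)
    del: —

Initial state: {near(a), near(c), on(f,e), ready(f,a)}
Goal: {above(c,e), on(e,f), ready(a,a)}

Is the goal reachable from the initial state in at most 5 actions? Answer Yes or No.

Yes

1. tag(c,e)  →  {above(c,e), near(a), on(f,e), ready(e,c), ready(f,a)}
2. tag(a,a)  →  {above(a,a), above(c,e), on(f,e), ready(a,a), ready(e,c), ready(f,a)}
3. drop(e,f)  →  {above(a,a), above(c,e), on(e,f), on(f,e), ready(a,a), ready(e,c), ready(f,a)}
optimal plan length = 3; 3 ≤ 5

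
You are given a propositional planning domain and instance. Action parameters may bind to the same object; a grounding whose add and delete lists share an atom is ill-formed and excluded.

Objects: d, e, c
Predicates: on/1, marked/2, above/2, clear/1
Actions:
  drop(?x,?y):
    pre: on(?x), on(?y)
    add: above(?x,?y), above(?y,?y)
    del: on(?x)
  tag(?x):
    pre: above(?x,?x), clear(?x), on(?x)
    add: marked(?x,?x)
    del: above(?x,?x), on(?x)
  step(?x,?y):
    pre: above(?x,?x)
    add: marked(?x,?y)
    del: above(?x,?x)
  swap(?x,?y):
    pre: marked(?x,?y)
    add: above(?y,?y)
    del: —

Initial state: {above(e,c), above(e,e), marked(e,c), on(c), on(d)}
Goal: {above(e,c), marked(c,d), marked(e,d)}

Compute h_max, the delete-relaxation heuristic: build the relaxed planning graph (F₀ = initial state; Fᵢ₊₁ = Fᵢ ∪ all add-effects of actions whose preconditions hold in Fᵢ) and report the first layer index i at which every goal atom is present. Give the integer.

F0 = init (5 atoms)
F1 = F0 ∪ {above(c,c), above(c,d), above(d,c), above(d,d), marked(e,d), marked(e,e)}  (11 atoms)
F2 = F1 ∪ {marked(c,c), marked(c,d), marked(c,e), marked(d,c), marked(d,d), marked(d,e)}  (17 atoms)
goal ⊆ F2  ⇒  h_max = 2

2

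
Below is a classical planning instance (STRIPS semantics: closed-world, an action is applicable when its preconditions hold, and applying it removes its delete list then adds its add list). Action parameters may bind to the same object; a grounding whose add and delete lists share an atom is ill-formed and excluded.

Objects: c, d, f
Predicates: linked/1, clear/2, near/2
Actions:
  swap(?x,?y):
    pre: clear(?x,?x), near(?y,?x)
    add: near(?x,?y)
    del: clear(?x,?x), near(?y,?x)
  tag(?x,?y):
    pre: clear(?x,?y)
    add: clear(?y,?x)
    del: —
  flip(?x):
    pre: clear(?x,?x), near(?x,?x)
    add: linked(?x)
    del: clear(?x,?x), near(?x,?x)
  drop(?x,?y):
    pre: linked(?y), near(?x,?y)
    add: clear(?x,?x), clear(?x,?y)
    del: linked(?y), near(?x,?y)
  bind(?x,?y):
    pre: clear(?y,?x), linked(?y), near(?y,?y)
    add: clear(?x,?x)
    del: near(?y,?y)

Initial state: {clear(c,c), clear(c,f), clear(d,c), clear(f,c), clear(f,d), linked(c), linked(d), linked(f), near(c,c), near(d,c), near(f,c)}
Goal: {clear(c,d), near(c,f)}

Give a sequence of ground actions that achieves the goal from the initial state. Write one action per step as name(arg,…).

swap(c,f); tag(d,c)

1. swap(c,f)  →  {clear(c,f), clear(d,c), clear(f,c), clear(f,d), linked(c), linked(d), linked(f), near(c,c), near(c,f), near(d,c)}
2. tag(d,c)  →  {clear(c,d), clear(c,f), clear(d,c), clear(f,c), clear(f,d), linked(c), linked(d), linked(f), near(c,c), near(c,f), near(d,c)}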